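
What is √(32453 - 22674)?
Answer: √9779 ≈ 98.889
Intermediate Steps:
√(32453 - 22674) = √9779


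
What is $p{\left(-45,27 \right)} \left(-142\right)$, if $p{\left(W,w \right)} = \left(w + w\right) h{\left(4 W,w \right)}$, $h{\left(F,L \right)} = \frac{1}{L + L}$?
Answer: $-142$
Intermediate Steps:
$h{\left(F,L \right)} = \frac{1}{2 L}$
$p{\left(W,w \right)} = 1$ ($p{\left(W,w \right)} = \left(w + w\right) \frac{1}{2 w} = 2 w \frac{1}{2 w} = 1$)
$p{\left(-45,27 \right)} \left(-142\right) = 1 \left(-142\right) = -142$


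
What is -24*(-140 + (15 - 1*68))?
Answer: 4632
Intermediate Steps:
-24*(-140 + (15 - 1*68)) = -24*(-140 + (15 - 68)) = -24*(-140 - 53) = -24*(-193) = 4632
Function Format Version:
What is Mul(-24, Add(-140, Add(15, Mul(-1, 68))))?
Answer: 4632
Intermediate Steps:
Mul(-24, Add(-140, Add(15, Mul(-1, 68)))) = Mul(-24, Add(-140, Add(15, -68))) = Mul(-24, Add(-140, -53)) = Mul(-24, -193) = 4632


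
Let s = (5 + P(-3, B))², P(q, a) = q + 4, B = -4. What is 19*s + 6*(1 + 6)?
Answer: 726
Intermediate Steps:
P(q, a) = 4 + q
s = 36 (s = (5 + (4 - 3))² = (5 + 1)² = 6² = 36)
19*s + 6*(1 + 6) = 19*36 + 6*(1 + 6) = 684 + 6*7 = 684 + 42 = 726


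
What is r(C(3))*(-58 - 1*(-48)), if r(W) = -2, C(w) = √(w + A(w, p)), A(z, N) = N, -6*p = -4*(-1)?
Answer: 20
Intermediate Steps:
p = -⅔ (p = -(-2)*(-1)/3 = -⅙*4 = -⅔ ≈ -0.66667)
C(w) = √(-⅔ + w) (C(w) = √(w - ⅔) = √(-⅔ + w))
r(C(3))*(-58 - 1*(-48)) = -2*(-58 - 1*(-48)) = -2*(-58 + 48) = -2*(-10) = 20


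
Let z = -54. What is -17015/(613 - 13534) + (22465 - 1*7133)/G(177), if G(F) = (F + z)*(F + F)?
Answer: 44957/26937 ≈ 1.6690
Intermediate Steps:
G(F) = 2*F*(-54 + F) (G(F) = (F - 54)*(F + F) = (-54 + F)*(2*F) = 2*F*(-54 + F))
-17015/(613 - 13534) + (22465 - 1*7133)/G(177) = -17015/(613 - 13534) + (22465 - 1*7133)/((2*177*(-54 + 177))) = -17015/(-12921) + (22465 - 7133)/((2*177*123)) = -17015*(-1/12921) + 15332/43542 = 17015/12921 + 15332*(1/43542) = 17015/12921 + 7666/21771 = 44957/26937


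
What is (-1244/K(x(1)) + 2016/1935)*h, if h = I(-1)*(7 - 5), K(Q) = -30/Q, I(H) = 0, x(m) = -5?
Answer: 0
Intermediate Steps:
h = 0 (h = 0*(7 - 5) = 0*2 = 0)
(-1244/K(x(1)) + 2016/1935)*h = (-1244/((-30/(-5))) + 2016/1935)*0 = (-1244/((-30*(-1/5))) + 2016*(1/1935))*0 = (-1244/6 + 224/215)*0 = (-1244*1/6 + 224/215)*0 = (-622/3 + 224/215)*0 = -133058/645*0 = 0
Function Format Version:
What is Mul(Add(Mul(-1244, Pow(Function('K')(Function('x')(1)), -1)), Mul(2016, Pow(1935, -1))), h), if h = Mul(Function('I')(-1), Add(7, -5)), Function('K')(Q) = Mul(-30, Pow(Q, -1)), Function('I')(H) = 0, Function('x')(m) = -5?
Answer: 0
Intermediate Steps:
h = 0 (h = Mul(0, Add(7, -5)) = Mul(0, 2) = 0)
Mul(Add(Mul(-1244, Pow(Function('K')(Function('x')(1)), -1)), Mul(2016, Pow(1935, -1))), h) = Mul(Add(Mul(-1244, Pow(Mul(-30, Pow(-5, -1)), -1)), Mul(2016, Pow(1935, -1))), 0) = Mul(Add(Mul(-1244, Pow(Mul(-30, Rational(-1, 5)), -1)), Mul(2016, Rational(1, 1935))), 0) = Mul(Add(Mul(-1244, Pow(6, -1)), Rational(224, 215)), 0) = Mul(Add(Mul(-1244, Rational(1, 6)), Rational(224, 215)), 0) = Mul(Add(Rational(-622, 3), Rational(224, 215)), 0) = Mul(Rational(-133058, 645), 0) = 0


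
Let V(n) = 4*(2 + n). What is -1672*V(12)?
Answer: -93632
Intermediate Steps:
V(n) = 8 + 4*n
-1672*V(12) = -1672*(8 + 4*12) = -1672*(8 + 48) = -1672*56 = -93632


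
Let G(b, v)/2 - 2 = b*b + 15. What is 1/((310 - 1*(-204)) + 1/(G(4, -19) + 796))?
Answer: 862/443069 ≈ 0.0019455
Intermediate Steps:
G(b, v) = 34 + 2*b**2 (G(b, v) = 4 + 2*(b*b + 15) = 4 + 2*(b**2 + 15) = 4 + 2*(15 + b**2) = 4 + (30 + 2*b**2) = 34 + 2*b**2)
1/((310 - 1*(-204)) + 1/(G(4, -19) + 796)) = 1/((310 - 1*(-204)) + 1/((34 + 2*4**2) + 796)) = 1/((310 + 204) + 1/((34 + 2*16) + 796)) = 1/(514 + 1/((34 + 32) + 796)) = 1/(514 + 1/(66 + 796)) = 1/(514 + 1/862) = 1/(443069/862) = 862/443069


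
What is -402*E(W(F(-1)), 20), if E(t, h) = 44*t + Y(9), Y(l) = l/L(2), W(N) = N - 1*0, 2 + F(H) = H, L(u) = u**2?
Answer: 104319/2 ≈ 52160.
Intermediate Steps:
F(H) = -2 + H
W(N) = N (W(N) = N + 0 = N)
Y(l) = l/4 (Y(l) = l/(2**2) = l/4)
E(t, h) = 9/4 + 44*t (E(t, h) = 44*t + (1/4)*9 = 44*t + 9/4 = 9/4 + 44*t)
-402*E(W(F(-1)), 20) = -402*(9/4 + 44*(-2 - 1)) = -402*(9/4 + 44*(-3)) = -402*(9/4 - 132) = -402*(-519/4) = 104319/2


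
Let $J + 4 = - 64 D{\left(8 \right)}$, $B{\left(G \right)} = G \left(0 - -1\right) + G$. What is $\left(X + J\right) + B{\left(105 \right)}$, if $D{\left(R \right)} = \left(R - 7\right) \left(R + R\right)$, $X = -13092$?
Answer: $-13910$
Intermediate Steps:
$D{\left(R \right)} = 2 R \left(-7 + R\right)$ ($D{\left(R \right)} = \left(-7 + R\right) 2 R = 2 R \left(-7 + R\right)$)
$B{\left(G \right)} = 2 G$ ($B{\left(G \right)} = G \left(0 + 1\right) + G = G 1 + G = G + G = 2 G$)
$J = -1028$ ($J = -4 - 64 \cdot 2 \cdot 8 \left(-7 + 8\right) = -4 - 64 \cdot 2 \cdot 8 \cdot 1 = -4 - 1024 = -1028$)
$\left(X + J\right) + B{\left(105 \right)} = \left(-13092 - 1028\right) + 2 \cdot 105 = -14120 + 210 = -13910$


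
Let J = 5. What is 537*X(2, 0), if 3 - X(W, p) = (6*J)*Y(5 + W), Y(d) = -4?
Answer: 66051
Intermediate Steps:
X(W, p) = 123 (X(W, p) = 3 - 6*5*(-4) = 3 - 30*(-4) = 3 - 1*(-120) = 3 + 120 = 123)
537*X(2, 0) = 537*123 = 66051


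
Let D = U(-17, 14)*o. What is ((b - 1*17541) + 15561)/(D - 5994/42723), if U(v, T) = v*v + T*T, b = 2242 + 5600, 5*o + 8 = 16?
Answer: 13913457/1841503 ≈ 7.5555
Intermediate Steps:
o = 8/5 (o = -8/5 + (⅕)*16 = -8/5 + 16/5 = 8/5 ≈ 1.6000)
b = 7842
U(v, T) = T² + v² (U(v, T) = v² + T² = T² + v²)
D = 776 (D = (14² + (-17)²)*(8/5) = (196 + 289)*(8/5) = 485*(8/5) = 776)
((b - 1*17541) + 15561)/(D - 5994/42723) = ((7842 - 1*17541) + 15561)/(776 - 5994/42723) = ((7842 - 17541) + 15561)/(776 - 5994*1/42723) = (-9699 + 15561)/(776 - 666/4747) = 5862/(3683006/4747) = 5862*(4747/3683006) = 13913457/1841503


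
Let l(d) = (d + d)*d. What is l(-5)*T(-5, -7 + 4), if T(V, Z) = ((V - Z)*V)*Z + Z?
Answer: -1650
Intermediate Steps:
l(d) = 2*d² (l(d) = (2*d)*d = 2*d²)
T(V, Z) = Z + V*Z*(V - Z) (T(V, Z) = (V*(V - Z))*Z + Z = V*Z*(V - Z) + Z = Z + V*Z*(V - Z))
l(-5)*T(-5, -7 + 4) = (2*(-5)²)*((-7 + 4)*(1 + (-5)² - 1*(-5)*(-7 + 4))) = (2*25)*(-3*(1 + 25 - 1*(-5)*(-3))) = 50*(-3*(1 + 25 - 15)) = 50*(-3*11) = 50*(-33) = -1650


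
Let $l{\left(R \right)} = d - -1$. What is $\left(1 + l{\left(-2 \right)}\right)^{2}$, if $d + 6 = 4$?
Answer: $0$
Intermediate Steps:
$d = -2$ ($d = -6 + 4 = -2$)
$l{\left(R \right)} = -1$ ($l{\left(R \right)} = -2 - -1 = -2 + 1 = -1$)
$\left(1 + l{\left(-2 \right)}\right)^{2} = \left(1 - 1\right)^{2} = 0^{2} = 0$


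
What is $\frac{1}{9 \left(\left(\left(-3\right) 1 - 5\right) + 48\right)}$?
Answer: $\frac{1}{360} \approx 0.0027778$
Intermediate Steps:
$\frac{1}{9 \left(\left(\left(-3\right) 1 - 5\right) + 48\right)} = \frac{1}{9 \left(\left(-3 - 5\right) + 48\right)} = \frac{1}{9 \left(-8 + 48\right)} = \frac{1}{9 \cdot 40} = \frac{1}{360}$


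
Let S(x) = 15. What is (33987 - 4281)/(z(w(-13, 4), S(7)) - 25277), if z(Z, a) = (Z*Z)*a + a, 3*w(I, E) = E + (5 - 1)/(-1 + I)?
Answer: -2183391/1855067 ≈ -1.1770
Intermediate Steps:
w(I, E) = E/3 + 4/(3*(-1 + I)) (w(I, E) = (E + (5 - 1)/(-1 + I))/3 = (E + 4/(-1 + I))/3 = E/3 + 4/(3*(-1 + I)))
z(Z, a) = a + a*Z² (z(Z, a) = Z²*a + a = a*Z² + a = a + a*Z²)
(33987 - 4281)/(z(w(-13, 4), S(7)) - 25277) = (33987 - 4281)/(15*(1 + ((4 - 1*4 + 4*(-13))/(3*(-1 - 13)))²) - 25277) = 29706/(15*(1 + ((⅓)*(4 - 4 - 52)/(-14))²) - 25277) = 29706/(15*(1 + ((⅓)*(-1/14)*(-52))²) - 25277) = 29706/(15*(1 + (26/21)²) - 25277) = 29706/(15*(1 + 676/441) - 25277) = 29706/(15*(1117/441) - 25277) = 29706/(5585/147 - 25277) = 29706/(-3710134/147) = 29706*(-147/3710134) = -2183391/1855067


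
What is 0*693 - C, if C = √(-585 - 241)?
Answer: -I*√826 ≈ -28.74*I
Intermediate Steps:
C = I*√826 (C = √(-826) = I*√826 ≈ 28.74*I)
0*693 - C = 0*693 - I*√826 = 0 - I*√826 = -I*√826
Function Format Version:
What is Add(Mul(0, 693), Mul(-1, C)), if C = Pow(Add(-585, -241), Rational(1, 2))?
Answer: Mul(-1, I, Pow(826, Rational(1, 2))) ≈ Mul(-28.740, I)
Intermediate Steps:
C = Mul(I, Pow(826, Rational(1, 2))) (C = Pow(-826, Rational(1, 2)) = Mul(I, Pow(826, Rational(1, 2))) ≈ Mul(28.740, I))
Add(Mul(0, 693), Mul(-1, C)) = Add(Mul(0, 693), Mul(-1, Mul(I, Pow(826, Rational(1, 2))))) = Add(0, Mul(-1, I, Pow(826, Rational(1, 2)))) = Mul(-1, I, Pow(826, Rational(1, 2)))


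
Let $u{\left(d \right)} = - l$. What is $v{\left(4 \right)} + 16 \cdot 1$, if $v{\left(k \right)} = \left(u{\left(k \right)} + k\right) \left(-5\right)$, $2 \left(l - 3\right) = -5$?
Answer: $- \frac{3}{2} \approx -1.5$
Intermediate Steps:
$l = \frac{1}{2}$ ($l = 3 + \frac{1}{2} \left(-5\right) = 3 - \frac{5}{2} = \frac{1}{2} \approx 0.5$)
$u{\left(d \right)} = - \frac{1}{2}$ ($u{\left(d \right)} = \left(-1\right) \frac{1}{2} = - \frac{1}{2}$)
$v{\left(k \right)} = \frac{5}{2} - 5 k$ ($v{\left(k \right)} = \left(- \frac{1}{2} + k\right) \left(-5\right) = \frac{5}{2} - 5 k$)
$v{\left(4 \right)} + 16 \cdot 1 = \left(\frac{5}{2} - 20\right) + 16 \cdot 1 = \left(\frac{5}{2} - 20\right) + 16 = - \frac{35}{2} + 16 = - \frac{3}{2}$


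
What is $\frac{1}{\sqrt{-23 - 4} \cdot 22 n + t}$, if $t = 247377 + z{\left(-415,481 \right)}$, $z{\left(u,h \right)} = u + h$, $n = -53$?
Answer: $\frac{82481}{20421582087} + \frac{1166 i \sqrt{3}}{20421582087} \approx 4.0389 \cdot 10^{-6} + 9.8894 \cdot 10^{-8} i$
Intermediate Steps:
$z{\left(u,h \right)} = h + u$
$t = 247443$ ($t = 247377 + \left(481 - 415\right) = 247377 + 66 = 247443$)
$\frac{1}{\sqrt{-23 - 4} \cdot 22 n + t} = \frac{1}{\sqrt{-23 - 4} \cdot 22 \left(-53\right) + 247443} = \frac{1}{\sqrt{-27} \cdot 22 \left(-53\right) + 247443} = \frac{1}{3 i \sqrt{3} \cdot 22 \left(-53\right) + 247443} = \frac{1}{66 i \sqrt{3} \left(-53\right) + 247443} = \frac{1}{- 3498 i \sqrt{3} + 247443} = \frac{1}{247443 - 3498 i \sqrt{3}}$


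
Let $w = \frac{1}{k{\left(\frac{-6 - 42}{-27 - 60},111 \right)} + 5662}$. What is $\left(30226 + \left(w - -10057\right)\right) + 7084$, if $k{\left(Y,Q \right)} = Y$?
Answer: $\frac{7778324567}{164214} \approx 47367.0$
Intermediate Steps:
$w = \frac{29}{164214}$ ($w = \frac{1}{\frac{-6 - 42}{-27 - 60} + 5662} = \frac{1}{- \frac{48}{-87} + 5662} = \frac{1}{\left(-48\right) \left(- \frac{1}{87}\right) + 5662} = \frac{1}{\frac{16}{29} + 5662} = \frac{1}{\frac{164214}{29}} = \frac{29}{164214} \approx 0.0001766$)
$\left(30226 + \left(w - -10057\right)\right) + 7084 = \left(30226 + \left(\frac{29}{164214} - -10057\right)\right) + 7084 = \left(30226 + \left(\frac{29}{164214} + 10057\right)\right) + 7084 = \left(30226 + \frac{1651500227}{164214}\right) + 7084 = \frac{6615032591}{164214} + 7084 = \frac{7778324567}{164214}$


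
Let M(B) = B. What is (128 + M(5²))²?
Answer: 23409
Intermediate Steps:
(128 + M(5²))² = (128 + 5²)² = (128 + 25)² = 153² = 23409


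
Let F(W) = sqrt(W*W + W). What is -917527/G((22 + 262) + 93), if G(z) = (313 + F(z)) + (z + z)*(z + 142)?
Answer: -359339356753/153380963815 + 2752581*sqrt(15834)/153380963815 ≈ -2.3405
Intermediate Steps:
F(W) = sqrt(W + W**2) (F(W) = sqrt(W**2 + W) = sqrt(W + W**2))
G(z) = 313 + sqrt(z*(1 + z)) + 2*z*(142 + z) (G(z) = (313 + sqrt(z*(1 + z))) + (z + z)*(z + 142) = (313 + sqrt(z*(1 + z))) + (2*z)*(142 + z) = (313 + sqrt(z*(1 + z))) + 2*z*(142 + z) = 313 + sqrt(z*(1 + z)) + 2*z*(142 + z))
-917527/G((22 + 262) + 93) = -917527/(313 + sqrt(((22 + 262) + 93)*(1 + ((22 + 262) + 93))) + 2*((22 + 262) + 93)**2 + 284*((22 + 262) + 93)) = -917527/(313 + sqrt((284 + 93)*(1 + (284 + 93))) + 2*(284 + 93)**2 + 284*(284 + 93)) = -917527/(313 + sqrt(377*(1 + 377)) + 2*377**2 + 284*377) = -917527/(313 + sqrt(377*378) + 2*142129 + 107068) = -917527/(313 + sqrt(142506) + 284258 + 107068) = -917527/(313 + 3*sqrt(15834) + 284258 + 107068) = -917527/(391639 + 3*sqrt(15834))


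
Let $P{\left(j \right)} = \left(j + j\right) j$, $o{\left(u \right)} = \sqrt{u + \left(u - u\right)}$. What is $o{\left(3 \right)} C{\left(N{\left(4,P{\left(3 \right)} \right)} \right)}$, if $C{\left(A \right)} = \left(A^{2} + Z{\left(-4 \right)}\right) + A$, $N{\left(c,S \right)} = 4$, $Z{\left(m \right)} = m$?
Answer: $16 \sqrt{3} \approx 27.713$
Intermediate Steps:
$o{\left(u \right)} = \sqrt{u}$ ($o{\left(u \right)} = \sqrt{u + 0} = \sqrt{u}$)
$P{\left(j \right)} = 2 j^{2}$ ($P{\left(j \right)} = 2 j j = 2 j^{2}$)
$C{\left(A \right)} = -4 + A + A^{2}$ ($C{\left(A \right)} = \left(A^{2} - 4\right) + A = \left(-4 + A^{2}\right) + A = -4 + A + A^{2}$)
$o{\left(3 \right)} C{\left(N{\left(4,P{\left(3 \right)} \right)} \right)} = \sqrt{3} \left(-4 + 4 + 4^{2}\right) = \sqrt{3} \left(-4 + 4 + 16\right) = \sqrt{3} \cdot 16 = 16 \sqrt{3}$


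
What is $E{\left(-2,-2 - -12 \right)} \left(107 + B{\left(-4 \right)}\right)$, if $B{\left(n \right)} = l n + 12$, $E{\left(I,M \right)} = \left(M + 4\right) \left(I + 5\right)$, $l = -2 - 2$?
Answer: $5670$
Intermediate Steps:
$l = -4$
$E{\left(I,M \right)} = \left(4 + M\right) \left(5 + I\right)$
$B{\left(n \right)} = 12 - 4 n$ ($B{\left(n \right)} = - 4 n + 12 = 12 - 4 n$)
$E{\left(-2,-2 - -12 \right)} \left(107 + B{\left(-4 \right)}\right) = \left(20 + 4 \left(-2\right) + 5 \left(-2 - -12\right) - 2 \left(-2 - -12\right)\right) \left(107 + \left(12 - -16\right)\right) = \left(20 - 8 + 5 \left(-2 + 12\right) - 2 \left(-2 + 12\right)\right) \left(107 + \left(12 + 16\right)\right) = \left(20 - 8 + 5 \cdot 10 - 20\right) \left(107 + 28\right) = \left(20 - 8 + 50 - 20\right) 135 = 42 \cdot 135 = 5670$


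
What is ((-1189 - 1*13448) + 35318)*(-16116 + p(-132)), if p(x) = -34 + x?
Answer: -336728042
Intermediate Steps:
((-1189 - 1*13448) + 35318)*(-16116 + p(-132)) = ((-1189 - 1*13448) + 35318)*(-16116 + (-34 - 132)) = ((-1189 - 13448) + 35318)*(-16116 - 166) = (-14637 + 35318)*(-16282) = 20681*(-16282) = -336728042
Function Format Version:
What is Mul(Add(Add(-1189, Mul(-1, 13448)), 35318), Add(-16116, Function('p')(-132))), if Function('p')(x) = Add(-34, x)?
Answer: -336728042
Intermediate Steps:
Mul(Add(Add(-1189, Mul(-1, 13448)), 35318), Add(-16116, Function('p')(-132))) = Mul(Add(Add(-1189, Mul(-1, 13448)), 35318), Add(-16116, Add(-34, -132))) = Mul(Add(Add(-1189, -13448), 35318), Add(-16116, -166)) = Mul(Add(-14637, 35318), -16282) = Mul(20681, -16282) = -336728042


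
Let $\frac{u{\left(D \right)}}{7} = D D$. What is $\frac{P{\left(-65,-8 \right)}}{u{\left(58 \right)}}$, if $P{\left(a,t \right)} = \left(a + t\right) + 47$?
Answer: $- \frac{13}{11774} \approx -0.0011041$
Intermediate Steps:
$P{\left(a,t \right)} = 47 + a + t$
$u{\left(D \right)} = 7 D^{2}$ ($u{\left(D \right)} = 7 D D = 7 D^{2}$)
$\frac{P{\left(-65,-8 \right)}}{u{\left(58 \right)}} = \frac{47 - 65 - 8}{7 \cdot 58^{2}} = - \frac{26}{7 \cdot 3364} = - \frac{26}{23548} = \left(-26\right) \frac{1}{23548} = - \frac{13}{11774}$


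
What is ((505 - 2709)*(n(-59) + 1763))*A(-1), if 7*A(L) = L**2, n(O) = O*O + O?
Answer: -11427740/7 ≈ -1.6325e+6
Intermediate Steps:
n(O) = O + O**2 (n(O) = O**2 + O = O + O**2)
A(L) = L**2/7
((505 - 2709)*(n(-59) + 1763))*A(-1) = ((505 - 2709)*(-59*(1 - 59) + 1763))*((1/7)*(-1)**2) = (-2204*(-59*(-58) + 1763))*((1/7)*1) = -2204*(3422 + 1763)*(1/7) = -2204*5185*(1/7) = -11427740*1/7 = -11427740/7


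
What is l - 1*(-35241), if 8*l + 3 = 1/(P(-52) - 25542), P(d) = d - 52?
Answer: 7230248549/205168 ≈ 35241.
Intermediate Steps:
P(d) = -52 + d
l = -76939/205168 (l = -3/8 + 1/(8*((-52 - 52) - 25542)) = -3/8 + 1/(8*(-104 - 25542)) = -3/8 + (1/8)/(-25646) = -3/8 + (1/8)*(-1/25646) = -3/8 - 1/205168 = -76939/205168 ≈ -0.37500)
l - 1*(-35241) = -76939/205168 - 1*(-35241) = -76939/205168 + 35241 = 7230248549/205168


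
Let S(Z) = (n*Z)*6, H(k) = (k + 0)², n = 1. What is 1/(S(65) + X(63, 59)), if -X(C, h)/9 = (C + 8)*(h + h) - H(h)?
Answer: -1/43683 ≈ -2.2892e-5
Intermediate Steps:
H(k) = k²
S(Z) = 6*Z (S(Z) = (1*Z)*6 = Z*6 = 6*Z)
X(C, h) = 9*h² - 18*h*(8 + C) (X(C, h) = -9*((C + 8)*(h + h) - h²) = -9*((8 + C)*(2*h) - h²) = -9*(2*h*(8 + C) - h²) = -9*(-h² + 2*h*(8 + C)) = 9*h² - 18*h*(8 + C))
1/(S(65) + X(63, 59)) = 1/(6*65 + 9*59*(-16 + 59 - 2*63)) = 1/(390 + 9*59*(-16 + 59 - 126)) = 1/(390 + 9*59*(-83)) = 1/(390 - 44073) = 1/(-43683) = -1/43683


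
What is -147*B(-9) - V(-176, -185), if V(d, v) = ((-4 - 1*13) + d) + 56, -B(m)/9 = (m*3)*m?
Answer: 321626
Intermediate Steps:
B(m) = -27*m² (B(m) = -9*m*3*m = -9*3*m*m = -27*m²)
V(d, v) = 39 + d (V(d, v) = ((-4 - 13) + d) + 56 = (-17 + d) + 56 = 39 + d)
-147*B(-9) - V(-176, -185) = -(-3969)*(-9)² - (39 - 176) = -(-3969)*81 - 1*(-137) = -147*(-2187) + 137 = 321489 + 137 = 321626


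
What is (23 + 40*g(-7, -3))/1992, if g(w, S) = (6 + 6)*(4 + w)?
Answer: -1417/1992 ≈ -0.71135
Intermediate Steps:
g(w, S) = 48 + 12*w (g(w, S) = 12*(4 + w) = 48 + 12*w)
(23 + 40*g(-7, -3))/1992 = (23 + 40*(48 + 12*(-7)))/1992 = (23 + 40*(48 - 84))*(1/1992) = (23 + 40*(-36))*(1/1992) = (23 - 1440)*(1/1992) = -1417*1/1992 = -1417/1992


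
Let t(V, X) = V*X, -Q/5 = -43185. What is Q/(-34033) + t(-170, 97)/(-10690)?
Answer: -174703408/36381277 ≈ -4.8020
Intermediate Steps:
Q = 215925 (Q = -5*(-43185) = 215925)
Q/(-34033) + t(-170, 97)/(-10690) = 215925/(-34033) - 170*97/(-10690) = 215925*(-1/34033) - 16490*(-1/10690) = -215925/34033 + 1649/1069 = -174703408/36381277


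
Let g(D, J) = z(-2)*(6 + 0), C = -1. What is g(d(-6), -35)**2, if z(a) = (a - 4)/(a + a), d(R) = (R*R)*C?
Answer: 81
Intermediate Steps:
d(R) = -R**2 (d(R) = (R*R)*(-1) = R**2*(-1) = -R**2)
z(a) = (-4 + a)/(2*a) (z(a) = (-4 + a)/((2*a)) = (-4 + a)*(1/(2*a)) = (-4 + a)/(2*a))
g(D, J) = 9 (g(D, J) = ((1/2)*(-4 - 2)/(-2))*(6 + 0) = ((1/2)*(-1/2)*(-6))*6 = (3/2)*6 = 9)
g(d(-6), -35)**2 = 9**2 = 81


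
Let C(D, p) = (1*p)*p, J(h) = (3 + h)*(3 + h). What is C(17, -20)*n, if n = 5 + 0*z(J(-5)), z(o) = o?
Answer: 2000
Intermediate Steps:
J(h) = (3 + h)²
C(D, p) = p² (C(D, p) = p*p = p²)
n = 5 (n = 5 + 0*(3 - 5)² = 5 + 0*(-2)² = 5 + 0*4 = 5 + 0 = 5)
C(17, -20)*n = (-20)²*5 = 400*5 = 2000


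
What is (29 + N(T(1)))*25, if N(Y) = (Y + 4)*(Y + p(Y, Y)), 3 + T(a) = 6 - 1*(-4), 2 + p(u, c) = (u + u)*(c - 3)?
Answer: 17500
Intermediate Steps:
p(u, c) = -2 + 2*u*(-3 + c) (p(u, c) = -2 + (u + u)*(c - 3) = -2 + (2*u)*(-3 + c) = -2 + 2*u*(-3 + c))
T(a) = 7 (T(a) = -3 + (6 - 1*(-4)) = -3 + (6 + 4) = -3 + 10 = 7)
N(Y) = (4 + Y)*(-2 - 5*Y + 2*Y²) (N(Y) = (Y + 4)*(Y + (-2 - 6*Y + 2*Y*Y)) = (4 + Y)*(Y + (-2 - 6*Y + 2*Y²)) = (4 + Y)*(-2 - 5*Y + 2*Y²))
(29 + N(T(1)))*25 = (29 + (-8 - 22*7 + 2*7³ + 3*7²))*25 = (29 + (-8 - 154 + 2*343 + 3*49))*25 = (29 + (-8 - 154 + 686 + 147))*25 = (29 + 671)*25 = 700*25 = 17500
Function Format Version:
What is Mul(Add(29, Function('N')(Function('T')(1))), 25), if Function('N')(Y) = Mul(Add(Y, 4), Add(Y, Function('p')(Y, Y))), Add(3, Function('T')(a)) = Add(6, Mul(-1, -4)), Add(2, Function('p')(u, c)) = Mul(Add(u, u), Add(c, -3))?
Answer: 17500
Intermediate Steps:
Function('p')(u, c) = Add(-2, Mul(2, u, Add(-3, c))) (Function('p')(u, c) = Add(-2, Mul(Add(u, u), Add(c, -3))) = Add(-2, Mul(Mul(2, u), Add(-3, c))) = Add(-2, Mul(2, u, Add(-3, c))))
Function('T')(a) = 7 (Function('T')(a) = Add(-3, Add(6, Mul(-1, -4))) = Add(-3, Add(6, 4)) = Add(-3, 10) = 7)
Function('N')(Y) = Mul(Add(4, Y), Add(-2, Mul(-5, Y), Mul(2, Pow(Y, 2)))) (Function('N')(Y) = Mul(Add(Y, 4), Add(Y, Add(-2, Mul(-6, Y), Mul(2, Y, Y)))) = Mul(Add(4, Y), Add(Y, Add(-2, Mul(-6, Y), Mul(2, Pow(Y, 2))))) = Mul(Add(4, Y), Add(-2, Mul(-5, Y), Mul(2, Pow(Y, 2)))))
Mul(Add(29, Function('N')(Function('T')(1))), 25) = Mul(Add(29, Add(-8, Mul(-22, 7), Mul(2, Pow(7, 3)), Mul(3, Pow(7, 2)))), 25) = Mul(Add(29, Add(-8, -154, Mul(2, 343), Mul(3, 49))), 25) = Mul(Add(29, Add(-8, -154, 686, 147)), 25) = Mul(Add(29, 671), 25) = Mul(700, 25) = 17500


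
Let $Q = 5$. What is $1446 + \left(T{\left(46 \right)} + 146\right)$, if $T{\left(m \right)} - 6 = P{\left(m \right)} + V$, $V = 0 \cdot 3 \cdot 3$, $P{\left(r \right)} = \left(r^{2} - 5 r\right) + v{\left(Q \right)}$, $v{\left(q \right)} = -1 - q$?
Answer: $3478$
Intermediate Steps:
$P{\left(r \right)} = -6 + r^{2} - 5 r$ ($P{\left(r \right)} = \left(r^{2} - 5 r\right) - 6 = -6 + r^{2} - 5 r$)
$V = 0$ ($V = 0 \cdot 3 = 0$)
$T{\left(m \right)} = m^{2} - 5 m$ ($T{\left(m \right)} = 6 - \left(6 - m^{2} + 5 m\right) = m^{2} - 5 m$)
$1446 + \left(T{\left(46 \right)} + 146\right) = 1446 + \left(46 \left(-5 + 46\right) + 146\right) = 1446 + \left(46 \cdot 41 + 146\right) = 1446 + \left(1886 + 146\right) = 1446 + 2032 = 3478$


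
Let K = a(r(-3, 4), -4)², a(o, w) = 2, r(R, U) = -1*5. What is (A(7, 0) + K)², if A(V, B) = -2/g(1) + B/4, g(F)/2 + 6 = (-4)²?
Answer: 1521/100 ≈ 15.210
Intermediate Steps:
r(R, U) = -5
g(F) = 20 (g(F) = -12 + 2*(-4)² = -12 + 2*16 = -12 + 32 = 20)
A(V, B) = -⅒ + B/4 (A(V, B) = -2/20 + B/4 = -2*1/20 + B*(¼) = -⅒ + B/4)
K = 4 (K = 2² = 4)
(A(7, 0) + K)² = ((-⅒ + (¼)*0) + 4)² = ((-⅒ + 0) + 4)² = (-⅒ + 4)² = (39/10)² = 1521/100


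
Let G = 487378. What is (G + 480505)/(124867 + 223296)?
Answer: 967883/348163 ≈ 2.7800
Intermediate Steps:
(G + 480505)/(124867 + 223296) = (487378 + 480505)/(124867 + 223296) = 967883/348163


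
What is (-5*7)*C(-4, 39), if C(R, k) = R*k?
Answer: 5460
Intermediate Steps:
(-5*7)*C(-4, 39) = (-5*7)*(-4*39) = -35*(-156) = 5460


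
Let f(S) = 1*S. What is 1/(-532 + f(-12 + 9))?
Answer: -1/535 ≈ -0.0018692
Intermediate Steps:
f(S) = S
1/(-532 + f(-12 + 9)) = 1/(-532 + (-12 + 9)) = 1/(-532 - 3) = 1/(-535) = -1/535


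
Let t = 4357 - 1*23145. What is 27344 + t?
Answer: 8556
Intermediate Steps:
t = -18788 (t = 4357 - 23145 = -18788)
27344 + t = 27344 - 18788 = 8556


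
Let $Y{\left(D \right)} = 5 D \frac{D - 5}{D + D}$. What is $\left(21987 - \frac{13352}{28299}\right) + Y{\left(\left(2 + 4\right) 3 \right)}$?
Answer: $\frac{1246232957}{56598} \approx 22019.0$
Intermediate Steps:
$Y{\left(D \right)} = - \frac{25}{2} + \frac{5 D}{2}$ ($Y{\left(D \right)} = 5 D \frac{-5 + D}{2 D} = - \frac{25}{2} + \frac{5 D}{2}$)
$\left(21987 - \frac{13352}{28299}\right) + Y{\left(\left(2 + 4\right) 3 \right)} = \left(21987 - \frac{13352}{28299}\right) - \left(\frac{25}{2} - \frac{5 \left(2 + 4\right) 3}{2}\right) = \left(21987 - \frac{13352}{28299}\right) - \left(\frac{25}{2} - \frac{5 \cdot 6 \cdot 3}{2}\right) = \left(21987 - \frac{13352}{28299}\right) + \left(- \frac{25}{2} + \frac{5}{2} \cdot 18\right) = \frac{622196761}{28299} + \left(- \frac{25}{2} + 45\right) = \frac{622196761}{28299} + \frac{65}{2} = \frac{1246232957}{56598}$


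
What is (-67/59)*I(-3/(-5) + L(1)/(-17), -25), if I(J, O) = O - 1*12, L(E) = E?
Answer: 2479/59 ≈ 42.017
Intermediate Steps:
I(J, O) = -12 + O (I(J, O) = O - 12 = -12 + O)
(-67/59)*I(-3/(-5) + L(1)/(-17), -25) = (-67/59)*(-12 - 25) = -67*1/59*(-37) = -67/59*(-37) = 2479/59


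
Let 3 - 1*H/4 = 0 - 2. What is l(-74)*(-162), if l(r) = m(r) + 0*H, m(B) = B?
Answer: 11988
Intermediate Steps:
H = 20 (H = 12 - 4*(0 - 2) = 12 - 4*(-2) = 12 + 8 = 20)
l(r) = r (l(r) = r + 0*20 = r + 0 = r)
l(-74)*(-162) = -74*(-162) = 11988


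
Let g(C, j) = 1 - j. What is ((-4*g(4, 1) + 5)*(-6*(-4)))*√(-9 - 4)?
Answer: 120*I*√13 ≈ 432.67*I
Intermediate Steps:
((-4*g(4, 1) + 5)*(-6*(-4)))*√(-9 - 4) = ((-4*(1 - 1*1) + 5)*(-6*(-4)))*√(-9 - 4) = ((-4*(1 - 1) + 5)*24)*√(-13) = ((-4*0 + 5)*24)*(I*√13) = ((0 + 5)*24)*(I*√13) = (5*24)*(I*√13) = 120*(I*√13) = 120*I*√13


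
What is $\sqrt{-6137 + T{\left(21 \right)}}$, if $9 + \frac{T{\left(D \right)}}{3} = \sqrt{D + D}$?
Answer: $\sqrt{-6164 + 3 \sqrt{42}} \approx 78.387 i$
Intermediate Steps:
$T{\left(D \right)} = -27 + 3 \sqrt{2} \sqrt{D}$ ($T{\left(D \right)} = -27 + 3 \sqrt{D + D} = -27 + 3 \sqrt{2 D} = -27 + 3 \sqrt{2} \sqrt{D}$)
$\sqrt{-6137 + T{\left(21 \right)}} = \sqrt{-6137 - \left(27 - 3 \sqrt{2} \sqrt{21}\right)} = \sqrt{-6137 - \left(27 - 3 \sqrt{42}\right)} = \sqrt{-6164 + 3 \sqrt{42}}$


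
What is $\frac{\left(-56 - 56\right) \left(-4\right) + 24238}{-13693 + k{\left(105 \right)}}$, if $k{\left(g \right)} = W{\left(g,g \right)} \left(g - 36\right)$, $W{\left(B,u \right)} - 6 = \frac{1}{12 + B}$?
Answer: $- \frac{481377}{258929} \approx -1.8591$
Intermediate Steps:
$W{\left(B,u \right)} = 6 + \frac{1}{12 + B}$
$k{\left(g \right)} = \frac{\left(-36 + g\right) \left(73 + 6 g\right)}{12 + g}$ ($k{\left(g \right)} = \frac{73 + 6 g}{12 + g} \left(g - 36\right) = \frac{73 + 6 g}{12 + g} \left(-36 + g\right) = \frac{\left(-36 + g\right) \left(73 + 6 g\right)}{12 + g}$)
$\frac{\left(-56 - 56\right) \left(-4\right) + 24238}{-13693 + k{\left(105 \right)}} = \frac{\left(-56 - 56\right) \left(-4\right) + 24238}{-13693 + \frac{\left(-36 + 105\right) \left(73 + 6 \cdot 105\right)}{12 + 105}} = \frac{\left(-112\right) \left(-4\right) + 24238}{-13693 + \frac{1}{117} \cdot 69 \left(73 + 630\right)} = \frac{448 + 24238}{-13693 + \frac{1}{117} \cdot 69 \cdot 703} = \frac{24686}{-13693 + \frac{16169}{39}} = \frac{24686}{- \frac{517858}{39}} = 24686 \left(- \frac{39}{517858}\right) = - \frac{481377}{258929}$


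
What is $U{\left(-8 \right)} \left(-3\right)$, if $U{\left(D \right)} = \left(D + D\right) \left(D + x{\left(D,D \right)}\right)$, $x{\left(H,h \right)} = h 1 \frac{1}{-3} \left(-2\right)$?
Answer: $-640$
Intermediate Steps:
$x{\left(H,h \right)} = \frac{2 h}{3}$ ($x{\left(H,h \right)} = h 1 \left(- \frac{1}{3}\right) \left(-2\right) = h \left(- \frac{1}{3}\right) \left(-2\right) = - \frac{h}{3} \left(-2\right) = \frac{2 h}{3}$)
$U{\left(D \right)} = \frac{10 D^{2}}{3}$ ($U{\left(D \right)} = \left(D + D\right) \left(D + \frac{2 D}{3}\right) = 2 D \frac{5 D}{3} = \frac{10 D^{2}}{3}$)
$U{\left(-8 \right)} \left(-3\right) = \frac{10 \left(-8\right)^{2}}{3} \left(-3\right) = \frac{10}{3} \cdot 64 \left(-3\right) = \frac{640}{3} \left(-3\right) = -640$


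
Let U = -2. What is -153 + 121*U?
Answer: -395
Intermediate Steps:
-153 + 121*U = -153 + 121*(-2) = -153 - 242 = -395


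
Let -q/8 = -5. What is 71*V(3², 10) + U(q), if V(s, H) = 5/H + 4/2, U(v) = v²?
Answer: 3555/2 ≈ 1777.5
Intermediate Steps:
q = 40 (q = -8*(-5) = 40)
V(s, H) = 2 + 5/H (V(s, H) = 5/H + 4*(½) = 5/H + 2 = 2 + 5/H)
71*V(3², 10) + U(q) = 71*(2 + 5/10) + 40² = 71*(2 + 5*(⅒)) + 1600 = 71*(2 + ½) + 1600 = 71*(5/2) + 1600 = 355/2 + 1600 = 3555/2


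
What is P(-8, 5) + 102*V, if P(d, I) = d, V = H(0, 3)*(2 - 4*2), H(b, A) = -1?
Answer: 604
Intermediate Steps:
V = 6 (V = -(2 - 4*2) = -(2 - 8) = -1*(-6) = 6)
P(-8, 5) + 102*V = -8 + 102*6 = -8 + 612 = 604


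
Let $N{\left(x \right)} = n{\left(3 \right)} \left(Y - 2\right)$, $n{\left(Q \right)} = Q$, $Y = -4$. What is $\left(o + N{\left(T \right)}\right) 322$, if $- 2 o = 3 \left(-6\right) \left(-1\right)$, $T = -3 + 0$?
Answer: $-8694$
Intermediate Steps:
$T = -3$
$o = -9$ ($o = - \frac{3 \left(-6\right) \left(-1\right)}{2} = - \frac{\left(-18\right) \left(-1\right)}{2} = \left(- \frac{1}{2}\right) 18 = -9$)
$N{\left(x \right)} = -18$ ($N{\left(x \right)} = 3 \left(-4 - 2\right) = 3 \left(-6\right) = -18$)
$\left(o + N{\left(T \right)}\right) 322 = \left(-9 - 18\right) 322 = \left(-27\right) 322 = -8694$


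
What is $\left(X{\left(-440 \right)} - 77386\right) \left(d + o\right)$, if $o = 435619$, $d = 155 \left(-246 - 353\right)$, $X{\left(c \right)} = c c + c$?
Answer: $39684317076$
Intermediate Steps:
$X{\left(c \right)} = c + c^{2}$ ($X{\left(c \right)} = c^{2} + c = c + c^{2}$)
$d = -92845$ ($d = 155 \left(-599\right) = -92845$)
$\left(X{\left(-440 \right)} - 77386\right) \left(d + o\right) = \left(- 440 \left(1 - 440\right) - 77386\right) \left(-92845 + 435619\right) = \left(\left(-440\right) \left(-439\right) - 77386\right) 342774 = \left(193160 - 77386\right) 342774 = 115774 \cdot 342774 = 39684317076$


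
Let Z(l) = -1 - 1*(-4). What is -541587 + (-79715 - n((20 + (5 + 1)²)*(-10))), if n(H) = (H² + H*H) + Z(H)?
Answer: -1248505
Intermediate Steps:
Z(l) = 3 (Z(l) = -1 + 4 = 3)
n(H) = 3 + 2*H² (n(H) = (H² + H*H) + 3 = (H² + H²) + 3 = 2*H² + 3 = 3 + 2*H²)
-541587 + (-79715 - n((20 + (5 + 1)²)*(-10))) = -541587 + (-79715 - (3 + 2*((20 + (5 + 1)²)*(-10))²)) = -541587 + (-79715 - (3 + 2*((20 + 6²)*(-10))²)) = -541587 + (-79715 - (3 + 2*((20 + 36)*(-10))²)) = -541587 + (-79715 - (3 + 2*(56*(-10))²)) = -541587 + (-79715 - (3 + 2*(-560)²)) = -541587 + (-79715 - (3 + 2*313600)) = -541587 + (-79715 - (3 + 627200)) = -541587 + (-79715 - 1*627203) = -541587 + (-79715 - 627203) = -541587 - 706918 = -1248505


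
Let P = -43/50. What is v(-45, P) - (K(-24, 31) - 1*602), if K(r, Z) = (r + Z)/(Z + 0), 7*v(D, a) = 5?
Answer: 130740/217 ≈ 602.49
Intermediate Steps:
P = -43/50 (P = -43*1/50 = -43/50 ≈ -0.86000)
v(D, a) = 5/7 (v(D, a) = (1/7)*5 = 5/7)
K(r, Z) = (Z + r)/Z
v(-45, P) - (K(-24, 31) - 1*602) = 5/7 - ((31 - 24)/31 - 1*602) = 5/7 - ((1/31)*7 - 602) = 5/7 - (7/31 - 602) = 5/7 - 1*(-18655/31) = 5/7 + 18655/31 = 130740/217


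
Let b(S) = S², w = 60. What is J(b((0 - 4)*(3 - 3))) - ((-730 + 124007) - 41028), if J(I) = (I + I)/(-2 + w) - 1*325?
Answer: -82574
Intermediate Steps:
J(I) = -325 + I/29 (J(I) = (I + I)/(-2 + 60) - 1*325 = (2*I)/58 - 325 = (2*I)*(1/58) - 325 = I/29 - 325 = -325 + I/29)
J(b((0 - 4)*(3 - 3))) - ((-730 + 124007) - 41028) = (-325 + ((0 - 4)*(3 - 3))²/29) - ((-730 + 124007) - 41028) = (-325 + (-4*0)²/29) - (123277 - 41028) = (-325 + (1/29)*0²) - 1*82249 = (-325 + (1/29)*0) - 82249 = (-325 + 0) - 82249 = -325 - 82249 = -82574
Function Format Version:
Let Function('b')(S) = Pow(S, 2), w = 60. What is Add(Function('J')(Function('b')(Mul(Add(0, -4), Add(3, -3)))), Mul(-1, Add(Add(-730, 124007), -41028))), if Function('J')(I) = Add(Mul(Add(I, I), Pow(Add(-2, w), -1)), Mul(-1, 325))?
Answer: -82574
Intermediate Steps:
Function('J')(I) = Add(-325, Mul(Rational(1, 29), I)) (Function('J')(I) = Add(Mul(Add(I, I), Pow(Add(-2, 60), -1)), Mul(-1, 325)) = Add(Mul(Mul(2, I), Pow(58, -1)), -325) = Add(Mul(Mul(2, I), Rational(1, 58)), -325) = Add(Mul(Rational(1, 29), I), -325) = Add(-325, Mul(Rational(1, 29), I)))
Add(Function('J')(Function('b')(Mul(Add(0, -4), Add(3, -3)))), Mul(-1, Add(Add(-730, 124007), -41028))) = Add(Add(-325, Mul(Rational(1, 29), Pow(Mul(Add(0, -4), Add(3, -3)), 2))), Mul(-1, Add(Add(-730, 124007), -41028))) = Add(Add(-325, Mul(Rational(1, 29), Pow(Mul(-4, 0), 2))), Mul(-1, Add(123277, -41028))) = Add(Add(-325, Mul(Rational(1, 29), Pow(0, 2))), Mul(-1, 82249)) = Add(Add(-325, Mul(Rational(1, 29), 0)), -82249) = Add(Add(-325, 0), -82249) = Add(-325, -82249) = -82574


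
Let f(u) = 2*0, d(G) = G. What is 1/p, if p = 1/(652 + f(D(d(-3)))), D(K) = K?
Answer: 652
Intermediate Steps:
f(u) = 0
p = 1/652 (p = 1/(652 + 0) = 1/652 ≈ 0.0015337)
1/p = 1/(1/652) = 652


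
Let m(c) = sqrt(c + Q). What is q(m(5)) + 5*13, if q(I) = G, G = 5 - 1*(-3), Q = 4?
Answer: 73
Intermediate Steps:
m(c) = sqrt(4 + c) (m(c) = sqrt(c + 4) = sqrt(4 + c))
G = 8 (G = 5 + 3 = 8)
q(I) = 8
q(m(5)) + 5*13 = 8 + 5*13 = 8 + 65 = 73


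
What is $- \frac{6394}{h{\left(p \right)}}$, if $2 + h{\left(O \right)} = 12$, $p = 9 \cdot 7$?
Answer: $- \frac{3197}{5} \approx -639.4$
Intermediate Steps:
$p = 63$
$h{\left(O \right)} = 10$ ($h{\left(O \right)} = -2 + 12 = 10$)
$- \frac{6394}{h{\left(p \right)}} = - \frac{6394}{10} = \left(-6394\right) \frac{1}{10} = - \frac{3197}{5}$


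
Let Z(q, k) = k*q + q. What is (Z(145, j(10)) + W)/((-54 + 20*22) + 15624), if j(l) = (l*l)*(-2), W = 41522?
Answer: 12667/16010 ≈ 0.79119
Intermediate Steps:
j(l) = -2*l**2 (j(l) = l**2*(-2) = -2*l**2)
Z(q, k) = q + k*q
(Z(145, j(10)) + W)/((-54 + 20*22) + 15624) = (145*(1 - 2*10**2) + 41522)/((-54 + 20*22) + 15624) = (145*(1 - 2*100) + 41522)/((-54 + 440) + 15624) = (145*(1 - 200) + 41522)/(386 + 15624) = (145*(-199) + 41522)/16010 = (-28855 + 41522)*(1/16010) = 12667*(1/16010) = 12667/16010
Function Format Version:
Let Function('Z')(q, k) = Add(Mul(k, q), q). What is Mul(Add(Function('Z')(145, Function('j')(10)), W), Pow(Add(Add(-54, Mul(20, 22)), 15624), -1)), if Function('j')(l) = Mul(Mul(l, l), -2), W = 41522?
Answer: Rational(12667, 16010) ≈ 0.79119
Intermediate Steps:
Function('j')(l) = Mul(-2, Pow(l, 2)) (Function('j')(l) = Mul(Pow(l, 2), -2) = Mul(-2, Pow(l, 2)))
Function('Z')(q, k) = Add(q, Mul(k, q))
Mul(Add(Function('Z')(145, Function('j')(10)), W), Pow(Add(Add(-54, Mul(20, 22)), 15624), -1)) = Mul(Add(Mul(145, Add(1, Mul(-2, Pow(10, 2)))), 41522), Pow(Add(Add(-54, Mul(20, 22)), 15624), -1)) = Mul(Add(Mul(145, Add(1, Mul(-2, 100))), 41522), Pow(Add(Add(-54, 440), 15624), -1)) = Mul(Add(Mul(145, Add(1, -200)), 41522), Pow(Add(386, 15624), -1)) = Mul(Add(Mul(145, -199), 41522), Pow(16010, -1)) = Mul(Add(-28855, 41522), Rational(1, 16010)) = Mul(12667, Rational(1, 16010)) = Rational(12667, 16010)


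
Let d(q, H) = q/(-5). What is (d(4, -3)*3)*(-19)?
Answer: 228/5 ≈ 45.600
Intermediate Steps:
d(q, H) = -q/5 (d(q, H) = q*(-⅕) = -q/5)
(d(4, -3)*3)*(-19) = (-⅕*4*3)*(-19) = -⅘*3*(-19) = -12/5*(-19) = 228/5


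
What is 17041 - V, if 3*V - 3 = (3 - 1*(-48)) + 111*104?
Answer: 13175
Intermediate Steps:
V = 3866 (V = 1 + ((3 - 1*(-48)) + 111*104)/3 = 1 + ((3 + 48) + 11544)/3 = 1 + (51 + 11544)/3 = 1 + (⅓)*11595 = 1 + 3865 = 3866)
17041 - V = 17041 - 1*3866 = 17041 - 3866 = 13175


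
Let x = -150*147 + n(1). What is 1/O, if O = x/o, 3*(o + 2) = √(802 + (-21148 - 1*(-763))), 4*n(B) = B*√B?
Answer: 8/88199 - 4*I*√19583/264597 ≈ 9.0704e-5 - 0.0021155*I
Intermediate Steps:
n(B) = B^(3/2)/4 (n(B) = (B*√B)/4 = B^(3/2)/4)
o = -2 + I*√19583/3 (o = -2 + √(802 + (-21148 - 1*(-763)))/3 = -2 + √(802 + (-21148 + 763))/3 = -2 + √(802 - 20385)/3 = -2 + √(-19583)/3 = -2 + (I*√19583)/3 = -2 + I*√19583/3 ≈ -2.0 + 46.646*I)
x = -88199/4 (x = -150*147 + 1^(3/2)/4 = -22050 + (¼)*1 = -22050 + ¼ = -88199/4 ≈ -22050.)
O = -88199/(4*(-2 + I*√19583/3)) ≈ 20.23 + 471.83*I
1/O = 1/(793791/39238 + 264597*I*√19583/78476)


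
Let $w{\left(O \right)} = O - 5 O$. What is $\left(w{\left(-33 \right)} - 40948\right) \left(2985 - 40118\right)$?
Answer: $1515620528$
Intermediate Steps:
$w{\left(O \right)} = - 4 O$
$\left(w{\left(-33 \right)} - 40948\right) \left(2985 - 40118\right) = \left(\left(-4\right) \left(-33\right) - 40948\right) \left(2985 - 40118\right) = \left(132 - 40948\right) \left(2985 - 40118\right) = - 40816 \left(2985 - 40118\right) = \left(-40816\right) \left(-37133\right) = 1515620528$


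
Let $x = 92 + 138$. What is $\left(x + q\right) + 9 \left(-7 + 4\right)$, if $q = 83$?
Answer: $286$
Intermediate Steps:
$x = 230$
$\left(x + q\right) + 9 \left(-7 + 4\right) = \left(230 + 83\right) + 9 \left(-7 + 4\right) = 313 + 9 \left(-3\right) = 313 - 27 = 286$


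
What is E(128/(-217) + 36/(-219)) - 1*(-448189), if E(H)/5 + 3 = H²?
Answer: 112464278748414/250937281 ≈ 4.4818e+5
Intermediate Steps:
E(H) = -15 + 5*H²
E(128/(-217) + 36/(-219)) - 1*(-448189) = (-15 + 5*(128/(-217) + 36/(-219))²) - 1*(-448189) = (-15 + 5*(128*(-1/217) + 36*(-1/219))²) + 448189 = (-15 + 5*(-128/217 - 12/73)²) + 448189 = (-15 + 5*(-11948/15841)²) + 448189 = (-15 + 5*(142754704/250937281)) + 448189 = (-15 + 713773520/250937281) + 448189 = -3050285695/250937281 + 448189 = 112464278748414/250937281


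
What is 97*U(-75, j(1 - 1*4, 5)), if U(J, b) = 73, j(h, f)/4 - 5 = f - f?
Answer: 7081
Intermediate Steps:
j(h, f) = 20 (j(h, f) = 20 + 4*(f - f) = 20 + 4*0 = 20 + 0 = 20)
97*U(-75, j(1 - 1*4, 5)) = 97*73 = 7081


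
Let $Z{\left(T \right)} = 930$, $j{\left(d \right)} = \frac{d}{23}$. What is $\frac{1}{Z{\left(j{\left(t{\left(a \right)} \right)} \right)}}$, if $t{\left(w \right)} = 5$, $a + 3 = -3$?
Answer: $\frac{1}{930} \approx 0.0010753$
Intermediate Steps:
$a = -6$ ($a = -3 - 3 = -6$)
$j{\left(d \right)} = \frac{d}{23}$ ($j{\left(d \right)} = d \frac{1}{23} = \frac{d}{23}$)
$\frac{1}{Z{\left(j{\left(t{\left(a \right)} \right)} \right)}} = \frac{1}{930}$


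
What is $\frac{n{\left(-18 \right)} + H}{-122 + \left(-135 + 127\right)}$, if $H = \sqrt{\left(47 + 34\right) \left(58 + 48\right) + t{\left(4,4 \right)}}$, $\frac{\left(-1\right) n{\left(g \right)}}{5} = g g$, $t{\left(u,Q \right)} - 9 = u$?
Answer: $\frac{162}{13} - \frac{\sqrt{8599}}{130} \approx 11.748$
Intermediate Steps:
$t{\left(u,Q \right)} = 9 + u$
$n{\left(g \right)} = - 5 g^{2}$ ($n{\left(g \right)} = - 5 g g = - 5 g^{2}$)
$H = \sqrt{8599}$ ($H = \sqrt{\left(47 + 34\right) \left(58 + 48\right) + \left(9 + 4\right)} = \sqrt{81 \cdot 106 + 13} = \sqrt{8586 + 13} = \sqrt{8599} \approx 92.731$)
$\frac{n{\left(-18 \right)} + H}{-122 + \left(-135 + 127\right)} = \frac{- 5 \left(-18\right)^{2} + \sqrt{8599}}{-122 + \left(-135 + 127\right)} = \frac{\left(-5\right) 324 + \sqrt{8599}}{-122 - 8} = \frac{-1620 + \sqrt{8599}}{-130} = \left(-1620 + \sqrt{8599}\right) \left(- \frac{1}{130}\right) = \frac{162}{13} - \frac{\sqrt{8599}}{130}$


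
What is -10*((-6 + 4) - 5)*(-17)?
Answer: -1190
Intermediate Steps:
-10*((-6 + 4) - 5)*(-17) = -10*(-2 - 5)*(-17) = -10*(-7)*(-17) = 70*(-17) = -1190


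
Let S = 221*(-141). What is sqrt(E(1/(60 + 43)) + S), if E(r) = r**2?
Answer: 2*I*sqrt(82646762)/103 ≈ 176.52*I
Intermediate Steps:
S = -31161
sqrt(E(1/(60 + 43)) + S) = sqrt((1/(60 + 43))**2 - 31161) = sqrt((1/103)**2 - 31161) = sqrt(1/10609 - 31161) = sqrt(-330587048/10609) = 2*I*sqrt(82646762)/103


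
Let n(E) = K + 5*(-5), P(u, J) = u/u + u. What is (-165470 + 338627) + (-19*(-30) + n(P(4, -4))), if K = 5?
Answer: 173707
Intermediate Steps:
P(u, J) = 1 + u
n(E) = -20 (n(E) = 5 + 5*(-5) = 5 - 25 = -20)
(-165470 + 338627) + (-19*(-30) + n(P(4, -4))) = (-165470 + 338627) + (-19*(-30) - 20) = 173157 + (570 - 20) = 173157 + 550 = 173707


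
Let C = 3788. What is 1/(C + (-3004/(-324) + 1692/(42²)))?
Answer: 3969/15075178 ≈ 0.00026328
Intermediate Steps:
1/(C + (-3004/(-324) + 1692/(42²))) = 1/(3788 + (-3004/(-324) + 1692/(42²))) = 1/(3788 + (-3004*(-1/324) + 1692/1764)) = 1/(3788 + (751/81 + 1692*(1/1764))) = 1/(3788 + (751/81 + 47/49)) = 1/(3788 + 40606/3969) = 1/(15075178/3969) = 3969/15075178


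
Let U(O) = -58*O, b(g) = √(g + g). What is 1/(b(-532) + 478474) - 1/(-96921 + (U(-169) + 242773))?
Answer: (-√266 + 161410*I)/(155654*(√266 - 239237*I)) ≈ -4.3345e-6 - 1.4248e-10*I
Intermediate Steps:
b(g) = √2*√g (b(g) = √(2*g) = √2*√g)
1/(b(-532) + 478474) - 1/(-96921 + (U(-169) + 242773)) = 1/(√2*√(-532) + 478474) - 1/(-96921 + (-58*(-169) + 242773)) = 1/(√2*(2*I*√133) + 478474) - 1/(-96921 + (9802 + 242773)) = 1/(2*I*√266 + 478474) - 1/(-96921 + 252575) = 1/(478474 + 2*I*√266) - 1/155654 = -1/155654 + 1/(478474 + 2*I*√266)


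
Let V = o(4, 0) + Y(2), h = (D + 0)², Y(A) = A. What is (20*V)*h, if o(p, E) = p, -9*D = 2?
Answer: 160/27 ≈ 5.9259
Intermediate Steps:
D = -2/9 (D = -⅑*2 = -2/9 ≈ -0.22222)
h = 4/81 (h = (-2/9 + 0)² = (-2/9)² = 4/81 ≈ 0.049383)
V = 6 (V = 4 + 2 = 6)
(20*V)*h = (20*6)*(4/81) = 120*(4/81) = 160/27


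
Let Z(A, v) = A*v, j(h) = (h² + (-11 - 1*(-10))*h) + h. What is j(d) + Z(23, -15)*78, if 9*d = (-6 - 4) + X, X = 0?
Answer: -2179610/81 ≈ -26909.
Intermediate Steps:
d = -10/9 (d = ((-6 - 4) + 0)/9 = (-10 + 0)/9 = (⅑)*(-10) = -10/9 ≈ -1.1111)
j(h) = h² (j(h) = (h² + (-11 + 10)*h) + h = (h² - h) + h = h²)
j(d) + Z(23, -15)*78 = (-10/9)² + (23*(-15))*78 = 100/81 - 345*78 = 100/81 - 26910 = -2179610/81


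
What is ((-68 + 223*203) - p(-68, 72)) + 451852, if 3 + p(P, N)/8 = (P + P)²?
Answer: 349109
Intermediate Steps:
p(P, N) = -24 + 32*P² (p(P, N) = -24 + 8*(P + P)² = -24 + 8*(2*P)² = -24 + 8*(4*P²) = -24 + 32*P²)
((-68 + 223*203) - p(-68, 72)) + 451852 = ((-68 + 223*203) - (-24 + 32*(-68)²)) + 451852 = ((-68 + 45269) - (-24 + 32*4624)) + 451852 = (45201 - (-24 + 147968)) + 451852 = (45201 - 1*147944) + 451852 = (45201 - 147944) + 451852 = -102743 + 451852 = 349109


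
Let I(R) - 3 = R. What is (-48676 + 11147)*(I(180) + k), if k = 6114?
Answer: -236320113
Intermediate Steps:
I(R) = 3 + R
(-48676 + 11147)*(I(180) + k) = (-48676 + 11147)*((3 + 180) + 6114) = -37529*(183 + 6114) = -37529*6297 = -236320113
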